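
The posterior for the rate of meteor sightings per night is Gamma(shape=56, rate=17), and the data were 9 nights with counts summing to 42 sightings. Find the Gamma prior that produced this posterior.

A Gamma(α, β) prior (rate parametrization) on a Poisson rate with n observations summing to S gives posterior Gamma(α+S, β+n).
So α = 56 − 42 = 14 and β = 17 − 9 = 8.

Gamma(shape=14, rate=8)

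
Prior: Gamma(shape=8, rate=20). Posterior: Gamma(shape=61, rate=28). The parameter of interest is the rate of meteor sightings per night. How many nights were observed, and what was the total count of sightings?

n = 8 nights with total 53 sightings

A Gamma(α, β) prior (rate parametrization) on a Poisson rate with n observations summing to S gives posterior Gamma(α+S, β+n).
Matching: Σxᵢ = 61 − 8 = 53 and n = 28 − 20 = 8.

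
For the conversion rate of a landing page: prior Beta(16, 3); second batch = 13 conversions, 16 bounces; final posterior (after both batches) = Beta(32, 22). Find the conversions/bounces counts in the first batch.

Sequential conjugate updates are equivalent to a single update on the pooled data, so total successes = posterior α − prior α and total failures = posterior β − prior β.
Total across both batches: 32−16=16 conversions, 22−3=19 bounces.
Subtract the second batch: 16−13=3 conversions and 19−16=3 bounces.

3 conversions and 3 bounces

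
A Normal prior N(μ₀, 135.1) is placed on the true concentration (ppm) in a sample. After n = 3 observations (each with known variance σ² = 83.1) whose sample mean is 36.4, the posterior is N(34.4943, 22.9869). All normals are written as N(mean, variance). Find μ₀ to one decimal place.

μ₀ = 25.2

The posterior mean is a precision-weighted average: μ_n = (τ₀μ₀ + τ_data·x̄)/(τ₀+τ_data), with τ₀=1/σ₀² and τ_data=n/σ².
Here τ₀ = 1/135.1 = 0.007402 and τ_data = 3/83.1 = 0.036101, so τ_n = 0.043503.
Rearranging for μ₀: μ₀ = (μ_n·τ_n − τ_data·x̄)/τ₀ = (34.4943·0.043503 − 0.036101·36.4) / 0.007402 = 0.186529/0.007402 ≈ 25.2.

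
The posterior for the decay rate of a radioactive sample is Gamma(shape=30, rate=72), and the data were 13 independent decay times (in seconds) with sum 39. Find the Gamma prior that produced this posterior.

Gamma(shape=17, rate=33)

For an exponential likelihood with a Gamma(α, β) prior on the rate, n observations with total T give posterior Gamma(α+n, β+T).
So α = 30 − 13 = 17 and β = 72 − 39 = 33.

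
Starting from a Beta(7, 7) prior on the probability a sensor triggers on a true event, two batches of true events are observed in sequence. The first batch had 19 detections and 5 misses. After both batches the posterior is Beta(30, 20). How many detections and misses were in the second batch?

4 detections and 8 misses

Sequential conjugate updates are equivalent to a single update on the pooled data, so total successes = posterior α − prior α and total failures = posterior β − prior β.
Total across both batches: 30−7=23 detections, 20−7=13 misses.
Subtract the first batch: 23−19=4 detections and 13−5=8 misses.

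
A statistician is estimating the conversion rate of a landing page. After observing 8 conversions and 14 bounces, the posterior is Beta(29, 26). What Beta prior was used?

Beta is conjugate to the binomial likelihood: posterior = Beta(α+s, β+f).
So α = 29 − 8 = 21 and β = 26 − 14 = 12.

Beta(21, 12)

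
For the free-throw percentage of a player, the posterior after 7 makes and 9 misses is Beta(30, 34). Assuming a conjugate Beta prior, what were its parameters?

Beta(23, 25)

A Beta(a, b) prior with s successes and f failures in binomial data gives a Beta(a+s, b+f) posterior.
So a = 30 − 7 = 23 and b = 34 − 9 = 25.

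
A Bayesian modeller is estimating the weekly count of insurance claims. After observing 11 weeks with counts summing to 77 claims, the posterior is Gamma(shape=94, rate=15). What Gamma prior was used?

A Gamma(α, β) prior (rate parametrization) on a Poisson rate with n observations summing to S gives posterior Gamma(α+S, β+n).
So α = 94 − 77 = 17 and β = 15 − 11 = 4.

Gamma(shape=17, rate=4)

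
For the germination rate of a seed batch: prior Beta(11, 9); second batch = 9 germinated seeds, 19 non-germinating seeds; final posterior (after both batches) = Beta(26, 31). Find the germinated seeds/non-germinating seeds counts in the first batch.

Because Beta–binomial updating is additive in the counts, the combined data contributed (α_post−α_prior, β_post−β_prior) successes and failures.
Total across both batches: 26−11=15 germinated seeds, 31−9=22 non-germinating seeds.
Subtract the second batch: 15−9=6 germinated seeds and 22−19=3 non-germinating seeds.

6 germinated seeds and 3 non-germinating seeds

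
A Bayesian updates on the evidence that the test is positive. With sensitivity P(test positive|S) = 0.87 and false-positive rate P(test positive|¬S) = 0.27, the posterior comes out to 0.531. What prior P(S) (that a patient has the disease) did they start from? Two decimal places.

In odds form, posterior odds = prior odds × likelihood ratio, so prior odds = posterior odds ÷ LR.
Posterior odds = 0.531/(1−0.531) = 1.1322. LR = 0.87/0.27 = 3.2222.
Prior odds = 1.1322/3.2222 = 0.3514, so P(S) = 0.3514/(1+0.3514) ≈ 0.26.

P(S) = 0.26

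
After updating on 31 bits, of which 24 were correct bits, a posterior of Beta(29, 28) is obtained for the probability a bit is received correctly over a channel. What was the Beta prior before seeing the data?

Beta(5, 21)

Beta is conjugate to the binomial likelihood: posterior = Beta(a+s, b+f).
So a = 29 − 24 = 5 and b = 28 − 7 = 21.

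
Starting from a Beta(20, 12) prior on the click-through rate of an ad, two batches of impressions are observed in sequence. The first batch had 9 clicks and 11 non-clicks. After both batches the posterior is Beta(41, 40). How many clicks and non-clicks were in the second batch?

12 clicks and 17 non-clicks

Because Beta–binomial updating is additive in the counts, the combined data contributed (α_post−α_prior, β_post−β_prior) successes and failures.
Total across both batches: 41−20=21 clicks, 40−12=28 non-clicks.
Subtract the first batch: 21−9=12 clicks and 28−11=17 non-clicks.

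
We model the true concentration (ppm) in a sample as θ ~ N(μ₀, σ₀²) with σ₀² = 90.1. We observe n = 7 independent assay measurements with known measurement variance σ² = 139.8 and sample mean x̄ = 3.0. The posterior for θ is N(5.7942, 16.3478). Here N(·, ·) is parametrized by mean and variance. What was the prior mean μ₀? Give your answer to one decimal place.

μ₀ = 18.4

The posterior mean is a precision-weighted average: μ_n = (τ₀μ₀ + τ_data·x̄)/(τ₀+τ_data), with τ₀=1/σ₀² and τ_data=n/σ².
Here τ₀ = 1/90.1 = 0.011099 and τ_data = 7/139.8 = 0.050072, so τ_n = 0.061171.
Rearranging for μ₀: μ₀ = (μ_n·τ_n − τ_data·x̄)/τ₀ = (5.7942·0.061171 − 0.050072·3.0) / 0.011099 = 0.204221/0.011099 ≈ 18.4.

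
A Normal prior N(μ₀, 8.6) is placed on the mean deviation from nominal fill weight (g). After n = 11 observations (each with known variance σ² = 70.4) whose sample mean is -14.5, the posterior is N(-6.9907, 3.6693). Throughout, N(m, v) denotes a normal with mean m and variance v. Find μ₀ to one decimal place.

μ₀ = 3.1

The posterior mean is a precision-weighted average: μ_n = (τ₀μ₀ + τ_data·x̄)/(τ₀+τ_data), with τ₀=1/σ₀² and τ_data=n/σ².
Here τ₀ = 1/8.6 = 0.116279 and τ_data = 11/70.4 = 0.156250, so τ_n = 0.272529.
Rearranging for μ₀: μ₀ = (μ_n·τ_n − τ_data·x̄)/τ₀ = (-6.9907·0.272529 − 0.156250·-14.5) / 0.116279 = 0.360457/0.116279 ≈ 3.1.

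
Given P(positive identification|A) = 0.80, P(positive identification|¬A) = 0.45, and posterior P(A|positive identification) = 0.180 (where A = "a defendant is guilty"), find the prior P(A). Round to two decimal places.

In odds form, posterior odds = prior odds × likelihood ratio, so prior odds = posterior odds ÷ LR.
Posterior odds = 0.180/(1−0.180) = 0.2195. LR = 0.80/0.45 = 1.7778.
Prior odds = 0.2195/1.7778 = 0.1235, so P(A) = 0.1235/(1+0.1235) ≈ 0.11.

P(A) = 0.11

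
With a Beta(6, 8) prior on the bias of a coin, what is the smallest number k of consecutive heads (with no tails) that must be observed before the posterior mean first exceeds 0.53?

k = 4

After k heads and 0 tails the posterior is Beta(6+k, 8), with mean (6+k)/(6+8+k).
Set (6+k)/(14+k) > 0.53 and solve: k > (0.53·14 − 6)/(1 − 0.53) = 3.021.
The smallest integer exceeding 3.021 is 4.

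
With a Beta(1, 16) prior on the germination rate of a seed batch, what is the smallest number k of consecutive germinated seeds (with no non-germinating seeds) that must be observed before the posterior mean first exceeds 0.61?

k = 25

After k germinated seeds and 0 non-germinating seeds the posterior is Beta(1+k, 16), with mean (1+k)/(1+16+k).
Set (1+k)/(17+k) > 0.61 and solve: k > (0.61·17 − 1)/(1 − 0.61) = 24.026.
The smallest integer exceeding 24.026 is 25, and checking k=25: (26)/(42) = 0.6190 > 0.61.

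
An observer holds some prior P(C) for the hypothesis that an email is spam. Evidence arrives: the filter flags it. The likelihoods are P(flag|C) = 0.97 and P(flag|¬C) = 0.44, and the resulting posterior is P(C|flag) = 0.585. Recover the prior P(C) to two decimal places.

P(C) = 0.39

Bayes' rule in odds form gives O(C|E) = O(C)·[P(E|C)/P(E|¬C)], hence O(C) = O(C|E)/LR.
Posterior odds = 0.585/(1−0.585) = 1.4096. LR = 0.97/0.44 = 2.2045.
Prior odds = 1.4096/2.2045 = 0.6394, so P(C) = 0.6394/(1+0.6394) ≈ 0.39.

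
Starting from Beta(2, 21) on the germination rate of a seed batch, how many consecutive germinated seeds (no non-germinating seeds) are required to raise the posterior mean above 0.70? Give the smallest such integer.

k = 48

After k germinated seeds and 0 non-germinating seeds the posterior is Beta(2+k, 21), with mean (2+k)/(2+21+k).
Set (2+k)/(23+k) > 0.70 and solve: k > (0.70·23 − 2)/(1 − 0.70) = 47.000.
The smallest integer exceeding 47.000 is 48.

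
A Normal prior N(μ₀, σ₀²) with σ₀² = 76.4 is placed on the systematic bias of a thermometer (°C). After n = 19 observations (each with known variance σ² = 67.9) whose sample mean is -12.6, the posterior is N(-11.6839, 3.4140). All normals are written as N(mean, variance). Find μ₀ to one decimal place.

μ₀ = 7.9

With known observation variance, the Normal–Normal posterior has precision τ_n = τ₀ + n/σ² and mean μ_n = (τ₀μ₀ + (n/σ²)x̄)/τ_n.
Here τ₀ = 1/76.4 = 0.013089 and τ_data = 19/67.9 = 0.279823, so τ_n = 0.292912.
Rearranging for μ₀: μ₀ = (μ_n·τ_n − τ_data·x̄)/τ₀ = (-11.6839·0.292912 − 0.279823·-12.6) / 0.013089 = 0.103415/0.013089 ≈ 7.9.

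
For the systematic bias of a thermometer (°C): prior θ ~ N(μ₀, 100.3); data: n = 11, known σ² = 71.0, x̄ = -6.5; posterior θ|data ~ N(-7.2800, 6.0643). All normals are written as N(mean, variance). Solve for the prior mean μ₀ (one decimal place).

The posterior mean is a precision-weighted average: μ_n = (τ₀μ₀ + τ_data·x̄)/(τ₀+τ_data), with τ₀=1/σ₀² and τ_data=n/σ².
Here τ₀ = 1/100.3 = 0.009970 and τ_data = 11/71.0 = 0.154930, so τ_n = 0.164900.
Rearranging for μ₀: μ₀ = (μ_n·τ_n − τ_data·x̄)/τ₀ = (-7.2800·0.164900 − 0.154930·-6.5) / 0.009970 = -0.193427/0.009970 ≈ -19.4.

μ₀ = -19.4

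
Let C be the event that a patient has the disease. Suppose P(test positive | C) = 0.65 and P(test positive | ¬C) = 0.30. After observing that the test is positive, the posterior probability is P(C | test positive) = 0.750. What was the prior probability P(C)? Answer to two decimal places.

P(C) = 0.58

Bayes' rule in odds form gives O(C|E) = O(C)·[P(E|C)/P(E|¬C)], hence O(C) = O(C|E)/LR.
Posterior odds = 0.750/(1−0.750) = 3.0000. LR = 0.65/0.30 = 2.1667.
Prior odds = 3.0000/2.1667 = 1.3846, so P(C) = 1.3846/(1+1.3846) ≈ 0.58.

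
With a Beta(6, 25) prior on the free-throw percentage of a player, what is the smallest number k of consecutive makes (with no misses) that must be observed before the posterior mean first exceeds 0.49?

After k makes and 0 misses the posterior is Beta(6+k, 25), with mean (6+k)/(6+25+k).
Set (6+k)/(31+k) > 0.49 and solve: k > (0.49·31 − 6)/(1 − 0.49) = 18.020.
The smallest integer exceeding 18.020 is 19, and checking k=19: (25)/(50) = 0.5000 > 0.49.

k = 19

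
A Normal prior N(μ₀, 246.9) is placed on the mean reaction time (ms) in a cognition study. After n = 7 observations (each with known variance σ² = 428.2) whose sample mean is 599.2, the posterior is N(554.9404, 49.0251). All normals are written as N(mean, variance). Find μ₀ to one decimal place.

μ₀ = 376.3

The posterior mean is a precision-weighted average: μ_n = (τ₀μ₀ + τ_data·x̄)/(τ₀+τ_data), with τ₀=1/σ₀² and τ_data=n/σ².
Here τ₀ = 1/246.9 = 0.004050 and τ_data = 7/428.2 = 0.016348, so τ_n = 0.020398.
Rearranging for μ₀: μ₀ = (μ_n·τ_n − τ_data·x̄)/τ₀ = (554.9404·0.020398 − 0.016348·599.2) / 0.004050 = 1.523953/0.004050 ≈ 376.3.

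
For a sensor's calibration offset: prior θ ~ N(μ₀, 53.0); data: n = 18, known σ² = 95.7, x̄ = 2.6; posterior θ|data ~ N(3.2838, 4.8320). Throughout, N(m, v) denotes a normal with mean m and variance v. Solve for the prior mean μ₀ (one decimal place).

μ₀ = 10.1

With known observation variance, the Normal–Normal posterior has precision τ_n = τ₀ + n/σ² and mean μ_n = (τ₀μ₀ + (n/σ²)x̄)/τ_n.
Here τ₀ = 1/53.0 = 0.018868 and τ_data = 18/95.7 = 0.188088, so τ_n = 0.206956.
Rearranging for μ₀: μ₀ = (μ_n·τ_n − τ_data·x̄)/τ₀ = (3.2838·0.206956 − 0.188088·2.6) / 0.018868 = 0.190573/0.018868 ≈ 10.1.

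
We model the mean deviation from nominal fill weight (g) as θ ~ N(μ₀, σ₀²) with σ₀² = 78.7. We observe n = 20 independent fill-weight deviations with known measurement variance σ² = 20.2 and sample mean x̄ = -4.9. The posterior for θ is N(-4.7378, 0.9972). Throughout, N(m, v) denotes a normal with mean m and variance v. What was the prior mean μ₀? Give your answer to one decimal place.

The posterior mean is a precision-weighted average: μ_n = (τ₀μ₀ + τ_data·x̄)/(τ₀+τ_data), with τ₀=1/σ₀² and τ_data=n/σ².
Here τ₀ = 1/78.7 = 0.012706 and τ_data = 20/20.2 = 0.990099, so τ_n = 1.002805.
Rearranging for μ₀: μ₀ = (μ_n·τ_n − τ_data·x̄)/τ₀ = (-4.7378·1.002805 − 0.990099·-4.9) / 0.012706 = 0.100396/0.012706 ≈ 7.9.

μ₀ = 7.9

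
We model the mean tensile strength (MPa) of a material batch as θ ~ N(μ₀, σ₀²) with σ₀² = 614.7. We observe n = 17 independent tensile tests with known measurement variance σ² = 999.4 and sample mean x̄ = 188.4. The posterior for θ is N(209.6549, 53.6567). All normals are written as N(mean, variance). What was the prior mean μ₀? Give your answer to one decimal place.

The posterior mean is a precision-weighted average: μ_n = (τ₀μ₀ + τ_data·x̄)/(τ₀+τ_data), with τ₀=1/σ₀² and τ_data=n/σ².
Here τ₀ = 1/614.7 = 0.001627 and τ_data = 17/999.4 = 0.017010, so τ_n = 0.018637.
Rearranging for μ₀: μ₀ = (μ_n·τ_n − τ_data·x̄)/τ₀ = (209.6549·0.018637 − 0.017010·188.4) / 0.001627 = 0.702654/0.001627 ≈ 431.9.

μ₀ = 431.9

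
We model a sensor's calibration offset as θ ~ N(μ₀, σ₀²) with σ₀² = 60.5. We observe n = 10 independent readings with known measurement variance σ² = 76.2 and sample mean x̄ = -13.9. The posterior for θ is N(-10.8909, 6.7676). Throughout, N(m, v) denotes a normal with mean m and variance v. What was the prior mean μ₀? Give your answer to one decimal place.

μ₀ = 13.0

With known observation variance, the Normal–Normal posterior has precision τ_n = τ₀ + n/σ² and mean μ_n = (τ₀μ₀ + (n/σ²)x̄)/τ_n.
Here τ₀ = 1/60.5 = 0.016529 and τ_data = 10/76.2 = 0.131234, so τ_n = 0.147763.
Rearranging for μ₀: μ₀ = (μ_n·τ_n − τ_data·x̄)/τ₀ = (-10.8909·0.147763 − 0.131234·-13.9) / 0.016529 = 0.214881/0.016529 ≈ 13.0.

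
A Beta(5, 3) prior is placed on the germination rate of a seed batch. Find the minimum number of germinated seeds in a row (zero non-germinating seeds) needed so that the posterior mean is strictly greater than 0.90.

After k germinated seeds and 0 non-germinating seeds the posterior is Beta(5+k, 3), with mean (5+k)/(5+3+k).
Set (5+k)/(8+k) > 0.90 and solve: k > (0.90·8 − 5)/(1 − 0.90) = 22.000.
The smallest integer exceeding 22.000 is 23, and checking k=23: (28)/(31) = 0.9032 > 0.90.

k = 23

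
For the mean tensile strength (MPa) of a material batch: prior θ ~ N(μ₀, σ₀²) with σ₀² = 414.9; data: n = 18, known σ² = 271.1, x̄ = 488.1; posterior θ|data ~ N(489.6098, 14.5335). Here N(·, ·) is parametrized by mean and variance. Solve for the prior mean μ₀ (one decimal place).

The posterior mean is a precision-weighted average: μ_n = (τ₀μ₀ + τ_data·x̄)/(τ₀+τ_data), with τ₀=1/σ₀² and τ_data=n/σ².
Here τ₀ = 1/414.9 = 0.002410 and τ_data = 18/271.1 = 0.066396, so τ_n = 0.068806.
Rearranging for μ₀: μ₀ = (μ_n·τ_n − τ_data·x̄)/τ₀ = (489.6098·0.068806 − 0.066396·488.1) / 0.002410 = 1.280204/0.002410 ≈ 531.2.

μ₀ = 531.2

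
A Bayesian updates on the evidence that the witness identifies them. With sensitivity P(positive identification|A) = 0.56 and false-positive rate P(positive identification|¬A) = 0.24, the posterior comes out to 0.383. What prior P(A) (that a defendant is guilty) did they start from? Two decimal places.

Bayes' rule in odds form gives O(A|E) = O(A)·[P(E|A)/P(E|¬A)], hence O(A) = O(A|E)/LR.
Posterior odds = 0.383/(1−0.383) = 0.6207. LR = 0.56/0.24 = 2.3333.
Prior odds = 0.6207/2.3333 = 0.2660, so P(A) = 0.2660/(1+0.2660) ≈ 0.21.

P(A) = 0.21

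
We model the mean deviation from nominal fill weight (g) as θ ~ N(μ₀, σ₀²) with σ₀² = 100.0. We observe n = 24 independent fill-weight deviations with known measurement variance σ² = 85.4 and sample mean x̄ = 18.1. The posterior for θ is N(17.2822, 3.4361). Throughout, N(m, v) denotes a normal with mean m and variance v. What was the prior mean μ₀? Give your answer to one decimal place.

μ₀ = -5.7

The posterior mean is a precision-weighted average: μ_n = (τ₀μ₀ + τ_data·x̄)/(τ₀+τ_data), with τ₀=1/σ₀² and τ_data=n/σ².
Here τ₀ = 1/100.0 = 0.010000 and τ_data = 24/85.4 = 0.281030, so τ_n = 0.291030.
Rearranging for μ₀: μ₀ = (μ_n·τ_n − τ_data·x̄)/τ₀ = (17.2822·0.291030 − 0.281030·18.1) / 0.010000 = -0.057004/0.010000 ≈ -5.7.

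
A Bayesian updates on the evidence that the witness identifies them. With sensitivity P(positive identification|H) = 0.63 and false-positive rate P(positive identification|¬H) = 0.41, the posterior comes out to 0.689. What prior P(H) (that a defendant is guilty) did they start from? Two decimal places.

P(H) = 0.59

In odds form, posterior odds = prior odds × likelihood ratio, so prior odds = posterior odds ÷ LR.
Posterior odds = 0.689/(1−0.689) = 2.2154. LR = 0.63/0.41 = 1.5366.
Prior odds = 2.2154/1.5366 = 1.4418, so P(H) = 1.4418/(1+1.4418) ≈ 0.59.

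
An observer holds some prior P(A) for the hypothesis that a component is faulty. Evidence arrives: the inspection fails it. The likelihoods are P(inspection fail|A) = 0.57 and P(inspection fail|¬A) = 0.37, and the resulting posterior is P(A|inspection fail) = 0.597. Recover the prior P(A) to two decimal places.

P(A) = 0.49

Bayes' rule in odds form gives O(A|E) = O(A)·[P(E|A)/P(E|¬A)], hence O(A) = O(A|E)/LR.
Posterior odds = 0.597/(1−0.597) = 1.4814. LR = 0.57/0.37 = 1.5405.
Prior odds = 1.4814/1.5405 = 0.9616, so P(A) = 0.9616/(1+0.9616) ≈ 0.49.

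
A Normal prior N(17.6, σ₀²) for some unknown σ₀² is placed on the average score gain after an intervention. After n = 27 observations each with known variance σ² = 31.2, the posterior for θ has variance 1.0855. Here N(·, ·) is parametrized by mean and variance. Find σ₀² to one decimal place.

σ₀² = 17.9

Posterior precision equals prior precision plus data precision: 1/σ_n² = 1/σ₀² + n/σ².
So 1/σ₀² = 1/1.0855 − 27/31.2 = 0.921234 − 0.865385 = 0.055849.
Hence σ₀² = 1/0.055849 ≈ 17.9.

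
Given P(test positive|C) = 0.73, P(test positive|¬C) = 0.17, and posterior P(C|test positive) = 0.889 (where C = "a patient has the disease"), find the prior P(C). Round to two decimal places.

P(C) = 0.65

In odds form, posterior odds = prior odds × likelihood ratio, so prior odds = posterior odds ÷ LR.
Posterior odds = 0.889/(1−0.889) = 8.0090. LR = 0.73/0.17 = 4.2941.
Prior odds = 8.0090/4.2941 = 1.8651, so P(C) = 1.8651/(1+1.8651) ≈ 0.65.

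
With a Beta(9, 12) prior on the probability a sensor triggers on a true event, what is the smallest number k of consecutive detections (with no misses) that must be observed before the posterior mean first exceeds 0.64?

k = 13

After k detections and 0 misses the posterior is Beta(9+k, 12), with mean (9+k)/(9+12+k).
Set (9+k)/(21+k) > 0.64 and solve: k > (0.64·21 − 9)/(1 − 0.64) = 12.333.
The smallest integer exceeding 12.333 is 13, and checking k=13: (22)/(34) = 0.6471 > 0.64.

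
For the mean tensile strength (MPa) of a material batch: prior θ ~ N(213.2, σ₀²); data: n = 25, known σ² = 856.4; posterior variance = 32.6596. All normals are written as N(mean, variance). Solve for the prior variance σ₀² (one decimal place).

For the Normal–Normal model with known σ², precisions add: τ_n = τ₀ + n/σ².
So 1/σ₀² = 1/32.6596 − 25/856.4 = 0.030619 − 0.029192 = 0.001427.
Hence σ₀² = 1/0.001427 ≈ 700.8.

σ₀² = 700.8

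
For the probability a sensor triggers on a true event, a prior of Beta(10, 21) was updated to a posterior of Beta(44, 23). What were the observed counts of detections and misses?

A Beta(a, b) prior with s successes and f failures in binomial data gives a Beta(a+s, b+f) posterior.
Match parameters: s=44−10=34, f=23−21=2.

34 detections and 2 misses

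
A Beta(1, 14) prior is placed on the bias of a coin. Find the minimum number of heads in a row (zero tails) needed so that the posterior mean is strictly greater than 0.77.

After k heads and 0 tails the posterior is Beta(1+k, 14), with mean (1+k)/(1+14+k).
Set (1+k)/(15+k) > 0.77 and solve: k > (0.77·15 − 1)/(1 − 0.77) = 45.870.
The smallest integer exceeding 45.870 is 46, and checking k=46: (47)/(61) = 0.7705 > 0.77.

k = 46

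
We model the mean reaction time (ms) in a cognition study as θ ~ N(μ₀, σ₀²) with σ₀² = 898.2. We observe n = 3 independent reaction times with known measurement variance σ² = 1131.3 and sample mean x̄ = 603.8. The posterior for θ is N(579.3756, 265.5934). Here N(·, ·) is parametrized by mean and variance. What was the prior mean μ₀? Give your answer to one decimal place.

μ₀ = 521.2

With known observation variance, the Normal–Normal posterior has precision τ_n = τ₀ + n/σ² and mean μ_n = (τ₀μ₀ + (n/σ²)x̄)/τ_n.
Here τ₀ = 1/898.2 = 0.001113 and τ_data = 3/1131.3 = 0.002652, so τ_n = 0.003765.
Rearranging for μ₀: μ₀ = (μ_n·τ_n − τ_data·x̄)/τ₀ = (579.3756·0.003765 − 0.002652·603.8) / 0.001113 = 0.580072/0.001113 ≈ 521.2.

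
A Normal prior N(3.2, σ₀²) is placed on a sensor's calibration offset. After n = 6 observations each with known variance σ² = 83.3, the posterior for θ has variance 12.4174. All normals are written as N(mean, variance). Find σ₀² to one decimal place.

Posterior precision equals prior precision plus data precision: 1/σ_n² = 1/σ₀² + n/σ².
So 1/σ₀² = 1/12.4174 − 6/83.3 = 0.080532 − 0.072029 = 0.008503.
Hence σ₀² = 1/0.008503 ≈ 117.6.

σ₀² = 117.6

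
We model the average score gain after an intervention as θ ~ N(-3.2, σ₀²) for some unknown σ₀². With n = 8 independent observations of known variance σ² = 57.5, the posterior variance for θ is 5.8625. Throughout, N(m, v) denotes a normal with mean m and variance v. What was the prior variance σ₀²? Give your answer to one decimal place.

σ₀² = 31.8

Posterior precision equals prior precision plus data precision: 1/σ_n² = 1/σ₀² + n/σ².
So 1/σ₀² = 1/5.8625 − 8/57.5 = 0.170576 − 0.139130 = 0.031446.
Hence σ₀² = 1/0.031446 ≈ 31.8.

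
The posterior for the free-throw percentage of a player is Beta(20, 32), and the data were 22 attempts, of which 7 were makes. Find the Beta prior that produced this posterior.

A Beta(a, b) prior with s successes and f failures in binomial data gives a Beta(a+s, b+f) posterior.
So a = 20 − 7 = 13 and b = 32 − 15 = 17.

Beta(13, 17)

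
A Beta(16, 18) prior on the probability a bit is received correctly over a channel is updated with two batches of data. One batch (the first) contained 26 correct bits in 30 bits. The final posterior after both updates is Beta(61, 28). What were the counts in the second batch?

Because Beta–binomial updating is additive in the counts, the combined data contributed (α_post−α_prior, β_post−β_prior) successes and failures.
Total across both batches: 61−16=45 correct bits, 28−18=10 errors.
Subtract the first batch: 45−26=19 correct bits and 10−4=6 errors.

19 correct bits and 6 errors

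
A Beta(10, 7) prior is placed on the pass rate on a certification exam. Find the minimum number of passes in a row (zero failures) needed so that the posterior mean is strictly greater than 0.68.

k = 5

After k passes and 0 failures the posterior is Beta(10+k, 7), with mean (10+k)/(10+7+k).
Set (10+k)/(17+k) > 0.68 and solve: k > (0.68·17 − 10)/(1 − 0.68) = 4.875.
The smallest integer exceeding 4.875 is 5.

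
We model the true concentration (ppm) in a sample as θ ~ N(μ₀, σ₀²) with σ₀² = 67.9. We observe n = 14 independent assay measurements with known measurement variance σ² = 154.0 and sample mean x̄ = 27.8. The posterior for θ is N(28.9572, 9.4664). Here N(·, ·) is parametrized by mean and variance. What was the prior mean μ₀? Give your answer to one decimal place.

With known observation variance, the Normal–Normal posterior has precision τ_n = τ₀ + n/σ² and mean μ_n = (τ₀μ₀ + (n/σ²)x̄)/τ_n.
Here τ₀ = 1/67.9 = 0.014728 and τ_data = 14/154.0 = 0.090909, so τ_n = 0.105637.
Rearranging for μ₀: μ₀ = (μ_n·τ_n − τ_data·x̄)/τ₀ = (28.9572·0.105637 − 0.090909·27.8) / 0.014728 = 0.531682/0.014728 ≈ 36.1.

μ₀ = 36.1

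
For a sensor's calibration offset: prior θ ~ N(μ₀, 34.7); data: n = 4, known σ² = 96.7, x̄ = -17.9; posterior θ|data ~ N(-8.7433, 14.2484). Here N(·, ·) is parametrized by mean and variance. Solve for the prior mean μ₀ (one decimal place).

μ₀ = 4.4

The posterior mean is a precision-weighted average: μ_n = (τ₀μ₀ + τ_data·x̄)/(τ₀+τ_data), with τ₀=1/σ₀² and τ_data=n/σ².
Here τ₀ = 1/34.7 = 0.028818 and τ_data = 4/96.7 = 0.041365, so τ_n = 0.070183.
Rearranging for μ₀: μ₀ = (μ_n·τ_n − τ_data·x̄)/τ₀ = (-8.7433·0.070183 − 0.041365·-17.9) / 0.028818 = 0.126802/0.028818 ≈ 4.4.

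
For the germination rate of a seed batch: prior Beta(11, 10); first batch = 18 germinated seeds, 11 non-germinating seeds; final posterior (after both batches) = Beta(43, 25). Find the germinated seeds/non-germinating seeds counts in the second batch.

Because Beta–binomial updating is additive in the counts, the combined data contributed (α_post−α_prior, β_post−β_prior) successes and failures.
Total across both batches: 43−11=32 germinated seeds, 25−10=15 non-germinating seeds.
Subtract the first batch: 32−18=14 germinated seeds and 15−11=4 non-germinating seeds.

14 germinated seeds and 4 non-germinating seeds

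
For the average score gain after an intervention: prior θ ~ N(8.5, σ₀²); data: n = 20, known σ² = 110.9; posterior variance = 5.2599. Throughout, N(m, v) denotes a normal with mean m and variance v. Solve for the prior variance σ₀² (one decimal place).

σ₀² = 102.3

Posterior precision equals prior precision plus data precision: 1/σ_n² = 1/σ₀² + n/σ².
So 1/σ₀² = 1/5.2599 − 20/110.9 = 0.190118 − 0.180343 = 0.009775.
Hence σ₀² = 1/0.009775 ≈ 102.3.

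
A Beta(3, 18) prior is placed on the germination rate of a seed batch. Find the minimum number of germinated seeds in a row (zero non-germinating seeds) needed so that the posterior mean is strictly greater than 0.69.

k = 38

After k germinated seeds and 0 non-germinating seeds the posterior is Beta(3+k, 18), with mean (3+k)/(3+18+k).
Set (3+k)/(21+k) > 0.69 and solve: k > (0.69·21 − 3)/(1 − 0.69) = 37.065.
The smallest integer exceeding 37.065 is 38.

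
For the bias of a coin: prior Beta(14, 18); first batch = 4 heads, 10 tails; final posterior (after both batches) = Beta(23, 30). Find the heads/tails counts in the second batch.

5 heads and 2 tails

Because Beta–binomial updating is additive in the counts, the combined data contributed (α_post−α_prior, β_post−β_prior) successes and failures.
Total across both batches: 23−14=9 heads, 30−18=12 tails.
Subtract the first batch: 9−4=5 heads and 12−10=2 tails.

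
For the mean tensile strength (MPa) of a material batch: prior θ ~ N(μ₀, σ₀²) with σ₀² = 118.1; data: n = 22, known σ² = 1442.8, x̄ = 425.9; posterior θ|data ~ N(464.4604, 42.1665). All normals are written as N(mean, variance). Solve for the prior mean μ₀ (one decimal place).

μ₀ = 533.9

With known observation variance, the Normal–Normal posterior has precision τ_n = τ₀ + n/σ² and mean μ_n = (τ₀μ₀ + (n/σ²)x̄)/τ_n.
Here τ₀ = 1/118.1 = 0.008467 and τ_data = 22/1442.8 = 0.015248, so τ_n = 0.023715.
Rearranging for μ₀: μ₀ = (μ_n·τ_n − τ_data·x̄)/τ₀ = (464.4604·0.023715 − 0.015248·425.9) / 0.008467 = 4.520555/0.008467 ≈ 533.9.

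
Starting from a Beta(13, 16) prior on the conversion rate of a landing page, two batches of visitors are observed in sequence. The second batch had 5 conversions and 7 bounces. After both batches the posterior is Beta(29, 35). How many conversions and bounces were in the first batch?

11 conversions and 12 bounces

Sequential conjugate updates are equivalent to a single update on the pooled data, so total successes = posterior α − prior α and total failures = posterior β − prior β.
Total across both batches: 29−13=16 conversions, 35−16=19 bounces.
Subtract the second batch: 16−5=11 conversions and 19−7=12 bounces.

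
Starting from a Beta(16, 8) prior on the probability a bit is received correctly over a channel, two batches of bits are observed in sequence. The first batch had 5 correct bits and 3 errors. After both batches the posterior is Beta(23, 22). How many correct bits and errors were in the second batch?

Sequential conjugate updates are equivalent to a single update on the pooled data, so total successes = posterior α − prior α and total failures = posterior β − prior β.
Total across both batches: 23−16=7 correct bits, 22−8=14 errors.
Subtract the first batch: 7−5=2 correct bits and 14−3=11 errors.

2 correct bits and 11 errors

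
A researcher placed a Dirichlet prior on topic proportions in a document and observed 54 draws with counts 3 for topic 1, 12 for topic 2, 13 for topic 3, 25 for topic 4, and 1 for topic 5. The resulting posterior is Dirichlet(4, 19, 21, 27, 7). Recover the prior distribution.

For a Dirichlet(α) prior with multinomial counts c, the posterior is Dirichlet(α + c) componentwise.
Subtract each count from the matching posterior parameter: 4−3=1, 19−12=7, 21−13=8, 27−25=2, 7−1=6.

Dirichlet(1, 7, 8, 2, 6)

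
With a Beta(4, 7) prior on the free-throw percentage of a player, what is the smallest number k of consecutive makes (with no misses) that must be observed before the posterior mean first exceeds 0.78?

k = 21

After k makes and 0 misses the posterior is Beta(4+k, 7), with mean (4+k)/(4+7+k).
Set (4+k)/(11+k) > 0.78 and solve: k > (0.78·11 − 4)/(1 − 0.78) = 20.818.
The smallest integer exceeding 20.818 is 21.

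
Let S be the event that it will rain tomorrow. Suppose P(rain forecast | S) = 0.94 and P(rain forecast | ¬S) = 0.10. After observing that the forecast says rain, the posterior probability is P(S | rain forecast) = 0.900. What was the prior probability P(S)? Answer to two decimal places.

In odds form, posterior odds = prior odds × likelihood ratio, so prior odds = posterior odds ÷ LR.
Posterior odds = 0.900/(1−0.900) = 9.0000. LR = 0.94/0.10 = 9.4000.
Prior odds = 9.0000/9.4000 = 0.9574, so P(S) = 0.9574/(1+0.9574) ≈ 0.49.

P(S) = 0.49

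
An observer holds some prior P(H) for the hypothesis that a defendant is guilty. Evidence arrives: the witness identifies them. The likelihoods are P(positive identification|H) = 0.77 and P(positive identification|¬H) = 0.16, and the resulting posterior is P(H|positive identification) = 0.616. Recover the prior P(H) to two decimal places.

P(H) = 0.25

Bayes' rule in odds form gives O(H|E) = O(H)·[P(E|H)/P(E|¬H)], hence O(H) = O(H|E)/LR.
Posterior odds = 0.616/(1−0.616) = 1.6042. LR = 0.77/0.16 = 4.8125.
Prior odds = 1.6042/4.8125 = 0.3333, so P(H) = 0.3333/(1+0.3333) ≈ 0.25.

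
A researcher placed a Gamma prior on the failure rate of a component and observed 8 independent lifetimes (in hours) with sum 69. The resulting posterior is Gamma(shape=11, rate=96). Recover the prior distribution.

Gamma(shape=3, rate=27)

For an exponential likelihood with a Gamma(α, β) prior on the rate, n observations with total T give posterior Gamma(α+n, β+T).
So α = 11 − 8 = 3 and β = 96 − 69 = 27.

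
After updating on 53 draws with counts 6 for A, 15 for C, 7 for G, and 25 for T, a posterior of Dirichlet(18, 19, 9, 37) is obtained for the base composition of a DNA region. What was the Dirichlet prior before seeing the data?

For a Dirichlet(α) prior with multinomial counts c, the posterior is Dirichlet(α + c) componentwise.
Subtract each count from the matching posterior parameter: 18−6=12, 19−15=4, 9−7=2, 37−25=12.

Dirichlet(12, 4, 2, 12)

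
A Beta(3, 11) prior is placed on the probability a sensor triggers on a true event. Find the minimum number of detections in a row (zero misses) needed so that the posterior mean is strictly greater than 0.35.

After k detections and 0 misses the posterior is Beta(3+k, 11), with mean (3+k)/(3+11+k).
Set (3+k)/(14+k) > 0.35 and solve: k > (0.35·14 − 3)/(1 − 0.35) = 2.923.
The smallest integer exceeding 2.923 is 3, and checking k=3: (6)/(17) = 0.3529 > 0.35.

k = 3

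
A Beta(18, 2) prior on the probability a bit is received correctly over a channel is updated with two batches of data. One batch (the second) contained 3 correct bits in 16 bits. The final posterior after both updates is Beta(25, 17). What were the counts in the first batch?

4 correct bits and 2 errors

Sequential conjugate updates are equivalent to a single update on the pooled data, so total successes = posterior α − prior α and total failures = posterior β − prior β.
Total across both batches: 25−18=7 correct bits, 17−2=15 errors.
Subtract the second batch: 7−3=4 correct bits and 15−13=2 errors.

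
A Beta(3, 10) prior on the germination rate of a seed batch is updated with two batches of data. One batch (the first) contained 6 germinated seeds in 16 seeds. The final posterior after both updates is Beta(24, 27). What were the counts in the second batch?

Sequential conjugate updates are equivalent to a single update on the pooled data, so total successes = posterior α − prior α and total failures = posterior β − prior β.
Total across both batches: 24−3=21 germinated seeds, 27−10=17 non-germinating seeds.
Subtract the first batch: 21−6=15 germinated seeds and 17−10=7 non-germinating seeds.

15 germinated seeds and 7 non-germinating seeds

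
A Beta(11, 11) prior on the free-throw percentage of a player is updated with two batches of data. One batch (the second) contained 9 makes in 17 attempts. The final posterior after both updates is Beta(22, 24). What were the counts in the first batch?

Sequential conjugate updates are equivalent to a single update on the pooled data, so total successes = posterior α − prior α and total failures = posterior β − prior β.
Total across both batches: 22−11=11 makes, 24−11=13 misses.
Subtract the second batch: 11−9=2 makes and 13−8=5 misses.

2 makes and 5 misses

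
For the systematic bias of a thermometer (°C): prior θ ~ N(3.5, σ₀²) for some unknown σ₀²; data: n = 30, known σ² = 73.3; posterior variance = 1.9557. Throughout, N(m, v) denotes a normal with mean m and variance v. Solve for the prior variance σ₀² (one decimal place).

For the Normal–Normal model with known σ², precisions add: τ_n = τ₀ + n/σ².
So 1/σ₀² = 1/1.9557 − 30/73.3 = 0.511326 − 0.409277 = 0.102049.
Hence σ₀² = 1/0.102049 ≈ 9.8.

σ₀² = 9.8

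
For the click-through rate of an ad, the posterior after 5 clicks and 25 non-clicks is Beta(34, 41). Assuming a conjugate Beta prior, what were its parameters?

Beta(29, 16)

A Beta(a, b) prior with s successes and f failures in binomial data gives a Beta(a+s, b+f) posterior.
Subtract the data counts: 34−5=29, 41−25=16.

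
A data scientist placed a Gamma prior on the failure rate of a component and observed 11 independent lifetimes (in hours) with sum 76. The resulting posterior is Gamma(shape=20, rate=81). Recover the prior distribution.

For an exponential likelihood with a Gamma(α, β) prior on the rate, n observations with total T give posterior Gamma(α+n, β+T).
So α = 20 − 11 = 9 and β = 81 − 76 = 5.

Gamma(shape=9, rate=5)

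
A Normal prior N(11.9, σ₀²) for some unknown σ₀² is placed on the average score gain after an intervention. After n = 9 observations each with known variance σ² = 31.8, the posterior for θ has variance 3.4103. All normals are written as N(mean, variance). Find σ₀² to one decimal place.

σ₀² = 97.9

Posterior precision equals prior precision plus data precision: 1/σ_n² = 1/σ₀² + n/σ².
So 1/σ₀² = 1/3.4103 − 9/31.8 = 0.293229 − 0.283019 = 0.010210.
Hence σ₀² = 1/0.010210 ≈ 97.9.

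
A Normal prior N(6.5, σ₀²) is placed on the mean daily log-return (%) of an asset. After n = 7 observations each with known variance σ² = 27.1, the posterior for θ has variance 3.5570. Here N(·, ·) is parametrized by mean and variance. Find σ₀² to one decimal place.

σ₀² = 43.8

Posterior precision equals prior precision plus data precision: 1/σ_n² = 1/σ₀² + n/σ².
So 1/σ₀² = 1/3.5570 − 7/27.1 = 0.281136 − 0.258303 = 0.022833.
Hence σ₀² = 1/0.022833 ≈ 43.8.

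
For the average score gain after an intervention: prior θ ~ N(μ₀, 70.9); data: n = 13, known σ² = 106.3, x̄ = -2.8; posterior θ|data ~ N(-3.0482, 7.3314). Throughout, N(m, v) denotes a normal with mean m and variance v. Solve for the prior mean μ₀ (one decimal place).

μ₀ = -5.2

With known observation variance, the Normal–Normal posterior has precision τ_n = τ₀ + n/σ² and mean μ_n = (τ₀μ₀ + (n/σ²)x̄)/τ_n.
Here τ₀ = 1/70.9 = 0.014104 and τ_data = 13/106.3 = 0.122295, so τ_n = 0.136399.
Rearranging for μ₀: μ₀ = (μ_n·τ_n − τ_data·x̄)/τ₀ = (-3.0482·0.136399 − 0.122295·-2.8) / 0.014104 = -0.073345/0.014104 ≈ -5.2.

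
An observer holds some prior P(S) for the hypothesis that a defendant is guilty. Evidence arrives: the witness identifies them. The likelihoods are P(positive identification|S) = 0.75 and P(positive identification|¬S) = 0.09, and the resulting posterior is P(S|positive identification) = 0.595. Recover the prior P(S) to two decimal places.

P(S) = 0.15

In odds form, posterior odds = prior odds × likelihood ratio, so prior odds = posterior odds ÷ LR.
Posterior odds = 0.595/(1−0.595) = 1.4691. LR = 0.75/0.09 = 8.3333.
Prior odds = 1.4691/8.3333 = 0.1763, so P(S) = 0.1763/(1+0.1763) ≈ 0.15.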